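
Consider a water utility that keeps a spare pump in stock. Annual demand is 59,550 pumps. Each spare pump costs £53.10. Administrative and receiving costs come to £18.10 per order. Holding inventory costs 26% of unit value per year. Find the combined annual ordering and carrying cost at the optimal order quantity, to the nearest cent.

TC* ≈ £5,455.43

Holding cost H = 0.26 × £53.10 = £13.8060 per unit per year.
The optimal lot size = √(2DS/H) = √(2 × 59,550 × 18.1 / 13.806) ≈ 395.15.
At Q*, ordering cost (D/Q*)S equals holding cost (Q*/2)H, each = √(DSH/2).
Minimum total = √(2DSH) = √(2 × 59,550 × 18.1 × 13.806) ≈ 5455.431.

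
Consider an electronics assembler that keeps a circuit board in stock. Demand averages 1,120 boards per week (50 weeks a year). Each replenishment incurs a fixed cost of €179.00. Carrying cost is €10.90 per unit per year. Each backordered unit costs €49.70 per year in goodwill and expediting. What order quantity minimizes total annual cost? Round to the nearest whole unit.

Annual demand D = 1,120 × 50 = 56,000.
With planned backorders, Q* = √(2DS/H) · √((H+B)/B).
√(2DS/H) = √(2 × 56,000 × 179 / 10.9) = 1356.195.
√((H+B)/B) = √((10.9+49.7)/49.7) = 1.1042.
Q* ≈ 1497.547.

Q* ≈ 1,498 boards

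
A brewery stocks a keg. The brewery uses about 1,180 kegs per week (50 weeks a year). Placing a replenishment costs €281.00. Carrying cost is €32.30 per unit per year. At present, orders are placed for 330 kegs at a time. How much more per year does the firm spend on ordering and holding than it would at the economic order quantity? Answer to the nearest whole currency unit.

Annual demand D = 1,180 × 50 = 59,000.
EOQ = √(2DS/H) = √(2 × 59,000 × 281 / 32.3) ≈ 1013.19.
Cost at Q* = (D/Q*)S + (Q*/2)H = √(2DSH) ≈ €32,726.19.
Cost at Q = 330: (59,000/330)×281 + (330/2)×32.3 = €50,239.39 + €5,329.50 = €55,568.89.
Excess = €55,568.89 − €32,726.19 = €22,842.71.

Extra cost ≈ €22,843 per year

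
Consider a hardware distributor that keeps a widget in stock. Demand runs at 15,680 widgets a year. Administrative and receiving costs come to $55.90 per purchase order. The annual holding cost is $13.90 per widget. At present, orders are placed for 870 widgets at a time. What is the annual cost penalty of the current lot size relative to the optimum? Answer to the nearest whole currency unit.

EOQ = √(2DS/H) = √(2 × 15,680 × 55.9 / 13.9) ≈ 355.13.
Cost at Q* = (D/Q*)S + (Q*/2)H = √(2DSH) ≈ $4,936.30.
Cost at Q = 870: (15,680/870)×55.9 + (870/2)×13.9 = $1,007.49 + $6,046.50 = $7,053.99.
Excess = $7,053.99 − $4,936.30 = $2,117.69.

Extra cost ≈ $2,118 per year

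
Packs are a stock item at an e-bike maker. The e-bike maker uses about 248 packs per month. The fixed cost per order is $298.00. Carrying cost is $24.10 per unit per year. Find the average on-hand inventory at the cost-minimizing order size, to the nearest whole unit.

Annual demand D = 248 × 12 = 2,976.
The optimal lot size = √(2DS/H) = √(2 × 2,976 × 298 / 24.1) ≈ 271.29.
Average inventory = Q*/2 ≈ 271.29 / 2 = 135.644.

Average inventory ≈ 136 packs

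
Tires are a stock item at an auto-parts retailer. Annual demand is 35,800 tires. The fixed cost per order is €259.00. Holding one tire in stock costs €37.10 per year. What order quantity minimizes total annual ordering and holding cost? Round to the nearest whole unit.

Q* ≈ 707 tires

EOQ = √(2DS / H) = √(2 × 35,800 × 259 / 37.1).
= √(18,544,400 / 37.1) = √499,849.0566 ≈ 707.000.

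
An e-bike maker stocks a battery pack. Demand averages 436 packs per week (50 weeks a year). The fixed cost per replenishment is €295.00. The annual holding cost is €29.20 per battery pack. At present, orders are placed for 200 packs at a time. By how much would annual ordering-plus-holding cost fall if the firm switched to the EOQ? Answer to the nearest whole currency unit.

Annual demand D = 436 × 50 = 21,800.
EOQ = √(2DS/H) = √(2 × 21,800 × 295 / 29.2) ≈ 663.69.
Cost at Q* = (D/Q*)S + (Q*/2)H = √(2DSH) ≈ €19,379.64.
Cost at Q = 200: (21,800/200)×295 + (200/2)×29.2 = €32,155.00 + €2,920.00 = €35,075.00.
Excess = €35,075.00 − €19,379.64 = €15,695.36.

Extra cost ≈ €15,695 per year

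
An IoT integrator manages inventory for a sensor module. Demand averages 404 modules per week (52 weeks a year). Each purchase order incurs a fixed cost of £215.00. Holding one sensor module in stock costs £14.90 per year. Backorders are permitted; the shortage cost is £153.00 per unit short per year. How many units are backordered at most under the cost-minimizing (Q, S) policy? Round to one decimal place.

Annual demand D = 404 × 52 = 21,008.
With planned backorders, Q* = √(2DS/H) · √((H+B)/B).
√(2DS/H) = √(2 × 21,008 × 215 / 14.9) = 778.634.
√((H+B)/B) = √((14.9+153)/153) = 1.0476.
Q* ≈ 815.667.
S* = Q* · H/(H+B) = 815.667 × 14.9/167.9 ≈ 72.385.

S* ≈ 72.4 modules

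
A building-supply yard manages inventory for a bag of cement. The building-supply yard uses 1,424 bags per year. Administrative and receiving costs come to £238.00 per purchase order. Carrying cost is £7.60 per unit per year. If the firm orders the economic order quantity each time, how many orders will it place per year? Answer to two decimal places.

EOQ = √(2DS/H) = √(2 × 1,424 × 238 / 7.6) ≈ 298.64.
Orders per year = D / Q* = 1,424 / 298.64 ≈ 4.768.

N ≈ 4.77 orders per year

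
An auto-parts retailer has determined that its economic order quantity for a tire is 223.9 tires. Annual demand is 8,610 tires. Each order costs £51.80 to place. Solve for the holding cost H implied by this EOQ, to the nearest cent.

H ≈ £17.79

The basic EOQ model gives Q* = √(2DS/H); rearrange for the unknown.
From Q* = √(2DS/H): H = 2DS / Q*² = 2 × 8,610 × 51.8 / 223.9² = 17.7932.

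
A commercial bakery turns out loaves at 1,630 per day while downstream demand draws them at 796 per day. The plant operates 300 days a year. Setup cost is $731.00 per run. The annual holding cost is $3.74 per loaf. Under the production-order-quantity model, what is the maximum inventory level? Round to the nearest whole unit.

Annual demand D = 796 × 300 = 238,800.
Production build-up factor (1 − d/p) = 1 − 796/1,630 = 0.5117.
Q* = √(2DS / (H(1 − d/p))) = √(2 × 238,800 × 731 / (3.74 × 0.5117)).
= √(349,125,600 / 1.9136) ≈ 13507.215.
Maximum inventory = Q*(1 − d/p) = 13507.215 × 0.5117 ≈ 6911.054.

I_max ≈ 6,911 loaves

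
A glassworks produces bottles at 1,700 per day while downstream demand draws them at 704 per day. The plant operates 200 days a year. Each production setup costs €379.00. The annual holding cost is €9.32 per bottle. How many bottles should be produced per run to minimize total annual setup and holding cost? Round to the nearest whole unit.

Q* ≈ 4,421 bottles

Annual demand D = 704 × 200 = 140,800.
Production build-up factor (1 − d/p) = 1 − 704/1,700 = 0.5859.
Q* = √(2DS / (H(1 − d/p))) = √(2 × 140,800 × 379 / (9.32 × 0.5859)).
= √(106,726,400 / 5.4604) ≈ 4421.023.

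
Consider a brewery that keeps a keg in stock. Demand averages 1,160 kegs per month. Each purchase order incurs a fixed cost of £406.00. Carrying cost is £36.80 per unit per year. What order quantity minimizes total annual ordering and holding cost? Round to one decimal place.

Q* ≈ 554.2 kegs

Annual demand D = 1,160 × 12 = 13,920.
EOQ = √(2DS / H) = √(2 × 13,920 × 406 / 36.8).
= √(11,303,040 / 36.8) = √307,147.8261 ≈ 554.209.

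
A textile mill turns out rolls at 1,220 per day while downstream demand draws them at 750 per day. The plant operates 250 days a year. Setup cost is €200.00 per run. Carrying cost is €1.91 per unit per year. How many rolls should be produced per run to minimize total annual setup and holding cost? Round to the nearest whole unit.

Annual demand D = 750 × 250 = 187,500.
Production build-up factor (1 − d/p) = 1 − 750/1,220 = 0.3852.
Q* = √(2DS / (H(1 − d/p))) = √(2 × 187,500 × 200 / (1.91 × 0.3852)).
= √(75,000,000 / 0.7358) ≈ 10095.898.

Q* ≈ 10,096 rolls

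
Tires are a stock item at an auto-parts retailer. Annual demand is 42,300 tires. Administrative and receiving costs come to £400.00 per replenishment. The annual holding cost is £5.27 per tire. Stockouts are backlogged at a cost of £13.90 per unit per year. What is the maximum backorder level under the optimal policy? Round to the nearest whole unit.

With planned backorders, Q* = √(2DS/H) · √((H+B)/B).
√(2DS/H) = √(2 × 42,300 × 400 / 5.27) = 2534.019.
√((H+B)/B) = √((5.27+13.9)/13.9) = 1.1744.
Q* ≈ 2975.867.
S* = Q* · H/(H+B) = 2975.867 × 5.27/19.17 ≈ 818.092.

S* ≈ 818 tires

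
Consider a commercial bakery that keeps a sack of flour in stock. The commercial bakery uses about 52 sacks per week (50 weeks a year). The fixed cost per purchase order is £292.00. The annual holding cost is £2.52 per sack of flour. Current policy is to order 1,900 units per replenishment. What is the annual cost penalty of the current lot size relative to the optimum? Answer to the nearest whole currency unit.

Annual demand D = 52 × 50 = 2,600.
EOQ = √(2DS/H) = √(2 × 2,600 × 292 / 2.52) ≈ 776.23.
Cost at Q* = (D/Q*)S + (Q*/2)H = √(2DSH) ≈ £1,956.11.
Cost at Q = 1,900: (2,600/1,900)×292 + (1,900/2)×2.52 = £399.58 + £2,394.00 = £2,793.58.
Excess = £2,793.58 − £1,956.11 = £837.47.

Extra cost ≈ £837 per year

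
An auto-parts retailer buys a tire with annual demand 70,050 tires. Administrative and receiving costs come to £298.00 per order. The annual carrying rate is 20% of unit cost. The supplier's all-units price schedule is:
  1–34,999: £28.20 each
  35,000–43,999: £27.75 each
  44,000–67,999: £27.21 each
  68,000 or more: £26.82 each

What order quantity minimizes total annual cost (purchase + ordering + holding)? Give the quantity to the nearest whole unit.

Q* ≈ 2,721 tires

Holding cost per unit per year at price C is H = 0.20·C.
Candidates are each tier's EOQ (if it falls in that tier) and each price-break quantity.
EOQ at £28.20 = 2720.7 (feasible in tier 1): TC = 70,050×£28.20 + (70,050/2720.7)×298 + (2720.7/2)×0.20×£28.20 = £1,990,755.00.
EOQ at £27.75 = 2742.7 < 35000, so use break Q=35000: TC = 70,050×£27.75 + (70,050/35000.0)×298 + (35000.0/2)×0.20×£27.75 = £2,041,608.93.
EOQ at £27.21 = 2769.8 < 44000, so use break Q=44000: TC = 70,050×£27.21 + (70,050/44000.0)×298 + (44000.0/2)×0.20×£27.21 = £2,026,258.93.
EOQ at £26.82 = 2789.9 < 68000, so use break Q=68000: TC = 70,050×£26.82 + (70,050/68000.0)×298 + (68000.0/2)×0.20×£26.82 = £2,061,423.98.
Lowest total cost is £1,990,755.00 at Q = 2720.7.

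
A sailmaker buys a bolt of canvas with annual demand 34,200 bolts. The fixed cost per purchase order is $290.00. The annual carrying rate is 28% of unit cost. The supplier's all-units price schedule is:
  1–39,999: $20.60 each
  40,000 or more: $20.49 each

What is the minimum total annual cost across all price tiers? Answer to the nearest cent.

TC* ≈ $715,216.45

Holding cost per unit per year at price C is H = 0.28·C.
Candidates are each tier's EOQ (if it falls in that tier) and each price-break quantity.
EOQ at $20.60 = 1854.4 (feasible in tier 1): TC = 34,200×$20.60 + (34,200/1854.4)×290 + (1854.4/2)×0.28×$20.60 = $715,216.45.
EOQ at $20.49 = 1859.4 < 40000, so use break Q=40000: TC = 34,200×$20.49 + (34,200/40000.0)×290 + (40000.0/2)×0.28×$20.49 = $815,749.95.
Lowest total cost among the candidates is at Q = 1854.4.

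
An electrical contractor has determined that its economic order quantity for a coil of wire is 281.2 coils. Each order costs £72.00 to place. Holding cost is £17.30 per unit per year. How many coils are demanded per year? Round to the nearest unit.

D ≈ 9,500 coils per year

Squaring Q* = √(2DS/H) gives Q*² = 2DS/H.
From Q* = √(2DS/H): D = Q*²H / (2S) = 281.2² × 17.3 / (2 × 72) = 9499.795.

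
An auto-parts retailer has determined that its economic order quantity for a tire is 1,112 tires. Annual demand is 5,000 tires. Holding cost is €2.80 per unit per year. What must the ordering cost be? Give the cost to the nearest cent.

The basic EOQ model gives Q* = √(2DS/H); rearrange for the unknown.
From Q* = √(2DS/H): S = Q*²H / (2D) = 1,112² × 2.8 / (2 × 5,000) = 346.2323.

S ≈ €346.23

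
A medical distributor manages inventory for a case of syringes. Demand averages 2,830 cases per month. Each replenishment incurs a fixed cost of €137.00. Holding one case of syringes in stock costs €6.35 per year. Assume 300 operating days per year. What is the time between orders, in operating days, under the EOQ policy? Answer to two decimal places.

T ≈ 10.69 days

Annual demand D = 2,830 × 12 = 33,960.
The optimal lot size = √(2DS/H) = √(2 × 33,960 × 137 / 6.35) ≈ 1210.52.
Cycle time = Q*/D × 300 = 1210.52 / 33,960 × 300 ≈ 10.694 days.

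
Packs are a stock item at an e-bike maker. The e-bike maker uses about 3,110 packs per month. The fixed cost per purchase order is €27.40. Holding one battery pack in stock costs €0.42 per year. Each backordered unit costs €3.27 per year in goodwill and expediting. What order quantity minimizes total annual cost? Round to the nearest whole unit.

Annual demand D = 3,110 × 12 = 37,320.
With planned backorders, Q* = √(2DS/H) · √((H+B)/B).
√(2DS/H) = √(2 × 37,320 × 27.4 / 0.42) = 2206.665.
√((H+B)/B) = √((0.42+3.27)/3.27) = 1.0623.
Q* ≈ 2344.098.

Q* ≈ 2,344 packs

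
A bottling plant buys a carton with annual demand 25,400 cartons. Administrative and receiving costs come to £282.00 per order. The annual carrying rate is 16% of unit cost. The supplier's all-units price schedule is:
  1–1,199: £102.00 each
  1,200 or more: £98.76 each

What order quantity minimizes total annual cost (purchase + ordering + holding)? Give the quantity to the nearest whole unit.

Holding cost per unit per year at price C is H = 0.16·C.
Candidates are each tier's EOQ (if it falls in that tier) and each price-break quantity.
EOQ at £102.00 = 936.9 (feasible in tier 1): TC = 25,400×£102.00 + (25,400/936.9)×282 + (936.9/2)×0.16×£102.00 = £2,606,090.32.
EOQ at £98.76 = 952.2 < 1200, so use break Q=1200: TC = 25,400×£98.76 + (25,400/1200.0)×282 + (1200.0/2)×0.16×£98.76 = £2,523,953.96.
Lowest total cost is £2,523,953.96 at Q = 1200.0.

Q* ≈ 1,200 cartons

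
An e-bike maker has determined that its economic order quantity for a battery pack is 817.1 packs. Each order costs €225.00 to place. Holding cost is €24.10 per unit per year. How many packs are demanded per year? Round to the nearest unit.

D ≈ 35,756 packs per year

Invert the EOQ relation Q*² = 2DS/H.
From Q* = √(2DS/H): D = Q*²H / (2S) = 817.1² × 24.1 / (2 × 225) = 35756.496.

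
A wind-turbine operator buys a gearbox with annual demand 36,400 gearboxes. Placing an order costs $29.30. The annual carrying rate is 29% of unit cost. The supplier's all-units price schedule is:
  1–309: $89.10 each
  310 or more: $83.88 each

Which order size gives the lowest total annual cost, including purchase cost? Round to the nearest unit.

Holding cost per unit per year at price C is H = 0.29·C.
Evaluate total cost at each tier's feasible EOQ or, if the EOQ is below the tier, at the tier's minimum quantity.
EOQ at $89.10 = 287.3 (feasible in tier 1): TC = 36,400×$89.10 + (36,400/287.3)×29.3 + (287.3/2)×0.29×$89.10 = $3,250,663.99.
EOQ at $83.88 = 296.1 < 310, so use break Q=310: TC = 36,400×$83.88 + (36,400/310.0)×29.3 + (310.0/2)×0.29×$83.88 = $3,060,442.79.
Lowest total cost is $3,060,442.79 at Q = 310.0.

Q* ≈ 310 gearboxes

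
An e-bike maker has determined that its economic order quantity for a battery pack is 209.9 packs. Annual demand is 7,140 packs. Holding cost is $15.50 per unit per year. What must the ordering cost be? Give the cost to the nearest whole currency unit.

S ≈ $48

The basic EOQ model gives Q* = √(2DS/H); rearrange for the unknown.
From Q* = √(2DS/H): S = Q*²H / (2D) = 209.9² × 15.5 / (2 × 7,140) = 47.8221.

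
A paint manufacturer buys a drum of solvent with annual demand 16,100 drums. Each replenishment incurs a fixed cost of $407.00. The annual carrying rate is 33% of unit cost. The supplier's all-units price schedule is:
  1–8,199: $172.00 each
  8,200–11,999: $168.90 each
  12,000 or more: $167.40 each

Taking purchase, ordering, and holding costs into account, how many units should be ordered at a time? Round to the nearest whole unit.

Q* ≈ 481 drums

Holding cost per unit per year at price C is H = 0.33·C.
Evaluate total cost at each tier's feasible EOQ or, if the EOQ is below the tier, at the tier's minimum quantity.
EOQ at $172.00 = 480.5 (feasible in tier 1): TC = 16,100×$172.00 + (16,100/480.5)×407 + (480.5/2)×0.33×$172.00 = $2,796,473.84.
EOQ at $168.90 = 484.9 < 8200, so use break Q=8200: TC = 16,100×$168.90 + (16,100/8200.0)×407 + (8200.0/2)×0.33×$168.90 = $2,948,610.81.
EOQ at $167.40 = 487.1 < 12000, so use break Q=12000: TC = 16,100×$167.40 + (16,100/12000.0)×407 + (12000.0/2)×0.33×$167.40 = $3,027,138.06.
Lowest total cost is $2,796,473.84 at Q = 480.5.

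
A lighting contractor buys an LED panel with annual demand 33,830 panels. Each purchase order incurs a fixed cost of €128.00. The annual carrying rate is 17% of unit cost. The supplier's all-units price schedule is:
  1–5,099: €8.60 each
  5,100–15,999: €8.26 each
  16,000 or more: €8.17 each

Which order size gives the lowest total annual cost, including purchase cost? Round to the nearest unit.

Q* ≈ 5,100 panels

Holding cost per unit per year at price C is H = 0.17·C.
For each price level, check whether its EOQ is feasible; otherwise the best quantity at that price is the breakpoint.
EOQ at €8.60 = 2433.9 (feasible in tier 1): TC = 33,830×€8.60 + (33,830/2433.9)×128 + (2433.9/2)×0.17×€8.60 = €294,496.32.
EOQ at €8.26 = 2483.5 < 5100, so use break Q=5100: TC = 33,830×€8.26 + (33,830/5100.0)×128 + (5100.0/2)×0.17×€8.26 = €283,865.58.
EOQ at €8.17 = 2497.1 < 16000, so use break Q=16000: TC = 33,830×€8.17 + (33,830/16000.0)×128 + (16000.0/2)×0.17×€8.17 = €287,772.94.
Lowest total cost is €283,865.58 at Q = 5100.0.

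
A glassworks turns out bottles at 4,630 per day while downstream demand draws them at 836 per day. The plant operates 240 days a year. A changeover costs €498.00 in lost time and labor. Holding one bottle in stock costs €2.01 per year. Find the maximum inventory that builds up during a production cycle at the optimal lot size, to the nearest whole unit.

Annual demand D = 836 × 240 = 200,640.
Production build-up factor (1 − d/p) = 1 − 836/4,630 = 0.8194.
Q* = √(2DS / (H(1 − d/p))) = √(2 × 200,640 × 498 / (2.01 × 0.8194)).
= √(199,837,440 / 1.6471) ≈ 11014.942.
Maximum inventory = Q*(1 − d/p) = 11014.942 × 0.8194 ≈ 9026.067.

I_max ≈ 9,026 bottles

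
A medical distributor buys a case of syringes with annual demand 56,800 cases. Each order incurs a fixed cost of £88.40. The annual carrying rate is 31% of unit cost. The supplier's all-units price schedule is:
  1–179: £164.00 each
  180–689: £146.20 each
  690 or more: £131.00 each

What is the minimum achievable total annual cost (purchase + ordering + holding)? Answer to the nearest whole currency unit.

TC* ≈ £7,462,087

Holding cost per unit per year at price C is H = 0.31·C.
For each price level, check whether its EOQ is feasible; otherwise the best quantity at that price is the breakpoint.
Tier 1 (£164.00): EOQ = 444.4 exceeds tier's upper bound 179, so this tier is dominated.
EOQ at £146.20 = 470.7 (feasible in tier 2): TC = 56,800×£146.20 + (56,800/470.7)×88.4 + (470.7/2)×0.31×£146.20 = £8,325,493.88.
EOQ at £131.00 = 497.3 < 690, so use break Q=690: TC = 56,800×£131.00 + (56,800/690.0)×88.4 + (690.0/2)×0.31×£131.00 = £7,462,087.44.
Lowest total cost among the candidates is at Q = 690.0.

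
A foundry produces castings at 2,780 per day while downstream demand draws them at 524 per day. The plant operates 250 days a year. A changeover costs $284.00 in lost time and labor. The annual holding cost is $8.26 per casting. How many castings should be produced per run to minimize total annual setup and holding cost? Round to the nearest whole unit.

Q* ≈ 3,332 castings

Annual demand D = 524 × 250 = 131,000.
Production build-up factor (1 − d/p) = 1 − 524/2,780 = 0.8115.
Q* = √(2DS / (H(1 − d/p))) = √(2 × 131,000 × 284 / (8.26 × 0.8115)).
= √(74,408,000 / 6.7031) ≈ 3331.752.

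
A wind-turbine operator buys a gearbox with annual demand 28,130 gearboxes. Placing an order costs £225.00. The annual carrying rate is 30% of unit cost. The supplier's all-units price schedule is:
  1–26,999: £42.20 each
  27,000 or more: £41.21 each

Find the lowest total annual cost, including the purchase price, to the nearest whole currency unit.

TC* ≈ £1,199,745

Holding cost per unit per year at price C is H = 0.30·C.
Candidates are each tier's EOQ (if it falls in that tier) and each price-break quantity.
EOQ at £42.20 = 999.9 (feasible in tier 1): TC = 28,130×£42.20 + (28,130/999.9)×225 + (999.9/2)×0.30×£42.20 = £1,199,745.25.
EOQ at £41.21 = 1011.9 < 27000, so use break Q=27000: TC = 28,130×£41.21 + (28,130/27000.0)×225 + (27000.0/2)×0.30×£41.21 = £1,326,372.22.
Lowest total cost among the candidates is at Q = 999.9.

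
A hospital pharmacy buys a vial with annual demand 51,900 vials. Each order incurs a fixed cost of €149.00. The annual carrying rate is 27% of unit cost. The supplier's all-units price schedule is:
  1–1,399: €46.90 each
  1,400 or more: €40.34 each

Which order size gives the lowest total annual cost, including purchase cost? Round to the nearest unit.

Q* ≈ 1,400 vials

Holding cost per unit per year at price C is H = 0.27·C.
For each price level, check whether its EOQ is feasible; otherwise the best quantity at that price is the breakpoint.
EOQ at €46.90 = 1105.2 (feasible in tier 1): TC = 51,900×€46.90 + (51,900/1105.2)×149 + (1105.2/2)×0.27×€46.90 = €2,448,104.59.
EOQ at €40.34 = 1191.6 < 1400, so use break Q=1400: TC = 51,900×€40.34 + (51,900/1400.0)×149 + (1400.0/2)×0.27×€40.34 = €2,106,793.90.
Lowest total cost is €2,106,793.90 at Q = 1400.0.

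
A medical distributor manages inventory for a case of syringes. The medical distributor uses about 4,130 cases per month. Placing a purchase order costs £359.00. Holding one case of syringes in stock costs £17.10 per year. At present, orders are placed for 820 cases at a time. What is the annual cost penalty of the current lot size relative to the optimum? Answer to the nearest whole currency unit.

Extra cost ≈ £4,041 per year

Annual demand D = 4,130 × 12 = 49,560.
EOQ = √(2DS/H) = √(2 × 49,560 × 359 / 17.1) ≈ 1442.55.
Cost at Q* = (D/Q*)S + (Q*/2)H = √(2DSH) ≈ £24,667.54.
Cost at Q = 820: (49,560/820)×359 + (820/2)×17.1 = £21,697.61 + £7,011.00 = £28,708.61.
Excess = £28,708.61 − £24,667.54 = £4,041.06.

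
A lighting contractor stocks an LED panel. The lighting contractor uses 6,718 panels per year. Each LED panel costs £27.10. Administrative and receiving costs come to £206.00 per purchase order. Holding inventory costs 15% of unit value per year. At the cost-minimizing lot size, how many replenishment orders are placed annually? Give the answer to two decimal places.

N ≈ 8.14 orders per year

Holding cost H = 0.15 × £27.10 = £4.0650 per unit per year.
EOQ = √(2DS/H) = √(2 × 6,718 × 206 / 4.065) ≈ 825.16.
Orders per year = D / Q* = 6,718 / 825.16 ≈ 8.141.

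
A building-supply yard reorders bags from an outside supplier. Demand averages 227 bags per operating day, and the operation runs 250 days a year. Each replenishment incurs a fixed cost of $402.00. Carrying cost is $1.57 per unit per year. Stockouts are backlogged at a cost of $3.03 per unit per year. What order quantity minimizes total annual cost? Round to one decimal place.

Q* ≈ 6,642.3 bags

Annual demand D = 227 × 250 = 56,750.
With planned backorders, Q* = √(2DS/H) · √((H+B)/B).
√(2DS/H) = √(2 × 56,750 × 402 / 1.57) = 5390.898.
√((H+B)/B) = √((1.57+3.03)/3.03) = 1.2321.
Q* ≈ 6642.304.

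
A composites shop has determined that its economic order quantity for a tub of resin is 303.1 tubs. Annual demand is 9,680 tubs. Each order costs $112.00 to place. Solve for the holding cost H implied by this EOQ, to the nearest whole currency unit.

Squaring Q* = √(2DS/H) gives Q*² = 2DS/H.
From Q* = √(2DS/H): H = 2DS / Q*² = 2 × 9,680 × 112 / 303.1² = 23.6021.

H ≈ $24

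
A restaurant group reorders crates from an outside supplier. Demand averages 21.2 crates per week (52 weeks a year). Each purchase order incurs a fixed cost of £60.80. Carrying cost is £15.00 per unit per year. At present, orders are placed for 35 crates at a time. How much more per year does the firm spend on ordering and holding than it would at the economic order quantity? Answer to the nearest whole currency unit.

Annual demand D = 21.2 × 52 = 1,102.4.
EOQ = √(2DS/H) = √(2 × 1,102.4 × 60.8 / 15) ≈ 94.53.
Cost at Q* = (D/Q*)S + (Q*/2)H = √(2DSH) ≈ £1,418.02.
Cost at Q = 35: (1,102.4/35)×60.8 + (35/2)×15 = £1,915.03 + £262.50 = £2,177.53.
Excess = £2,177.53 − £1,418.02 = £759.51.

Extra cost ≈ £760 per year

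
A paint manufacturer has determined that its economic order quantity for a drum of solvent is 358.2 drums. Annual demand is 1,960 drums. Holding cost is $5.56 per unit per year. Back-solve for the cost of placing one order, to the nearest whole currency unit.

Squaring Q* = √(2DS/H) gives Q*² = 2DS/H.
From Q* = √(2DS/H): S = Q*²H / (2D) = 358.2² × 5.56 / (2 × 1,960) = 181.9868.

S ≈ $182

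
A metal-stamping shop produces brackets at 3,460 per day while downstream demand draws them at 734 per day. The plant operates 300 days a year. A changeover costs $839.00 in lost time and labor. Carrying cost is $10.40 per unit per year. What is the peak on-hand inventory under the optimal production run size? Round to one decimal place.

I_max ≈ 5,290.7 brackets

Annual demand D = 734 × 300 = 220,200.
Production build-up factor (1 − d/p) = 1 − 734/3,460 = 0.7879.
Q* = √(2DS / (H(1 − d/p))) = √(2 × 220,200 × 839 / (10.4 × 0.7879)).
= √(369,495,600 / 8.1938) ≈ 6715.264.
Maximum inventory = Q*(1 − d/p) = 6715.264 × 0.7879 ≈ 5290.696.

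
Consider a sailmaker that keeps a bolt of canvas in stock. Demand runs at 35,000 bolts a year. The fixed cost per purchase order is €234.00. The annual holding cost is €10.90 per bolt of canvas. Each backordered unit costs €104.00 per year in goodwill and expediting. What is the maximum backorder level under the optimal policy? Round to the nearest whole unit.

S* ≈ 122 bolts

With planned backorders, Q* = √(2DS/H) · √((H+B)/B).
√(2DS/H) = √(2 × 35,000 × 234 / 10.9) = 1225.868.
√((H+B)/B) = √((10.9+104)/104) = 1.0511.
Q* ≈ 1288.508.
S* = Q* · H/(H+B) = 1288.508 × 10.9/114.9 ≈ 122.234.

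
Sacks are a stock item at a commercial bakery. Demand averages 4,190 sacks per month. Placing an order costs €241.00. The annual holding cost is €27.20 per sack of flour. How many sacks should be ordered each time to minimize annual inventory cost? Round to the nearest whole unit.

Annual demand D = 4,190 × 12 = 50,280.
EOQ = √(2DS / H) = √(2 × 50,280 × 241 / 27.2).
= √(24,234,960 / 27.2) = √890,991.1765 ≈ 943.923.

Q* ≈ 944 sacks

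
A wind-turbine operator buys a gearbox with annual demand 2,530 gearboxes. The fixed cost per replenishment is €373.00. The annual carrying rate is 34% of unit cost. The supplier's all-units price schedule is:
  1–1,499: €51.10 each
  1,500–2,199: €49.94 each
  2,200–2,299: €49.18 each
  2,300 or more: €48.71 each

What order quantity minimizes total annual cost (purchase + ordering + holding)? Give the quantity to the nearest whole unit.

Holding cost per unit per year at price C is H = 0.34·C.
For each price level, check whether its EOQ is feasible; otherwise the best quantity at that price is the breakpoint.
EOQ at €51.10 = 329.6 (feasible in tier 1): TC = 2,530×€51.10 + (2,530/329.6)×373 + (329.6/2)×0.34×€51.10 = €135,009.37.
EOQ at €49.94 = 333.4 < 1500, so use break Q=1500: TC = 2,530×€49.94 + (2,530/1500.0)×373 + (1500.0/2)×0.34×€49.94 = €139,712.03.
EOQ at €49.18 = 336.0 < 2200, so use break Q=2200: TC = 2,530×€49.18 + (2,530/2200.0)×373 + (2200.0/2)×0.34×€49.18 = €143,247.67.
EOQ at €48.71 = 337.6 < 2300, so use break Q=2300: TC = 2,530×€48.71 + (2,530/2300.0)×373 + (2300.0/2)×0.34×€48.71 = €142,692.21.
Lowest total cost is €135,009.37 at Q = 329.6.

Q* ≈ 330 gearboxes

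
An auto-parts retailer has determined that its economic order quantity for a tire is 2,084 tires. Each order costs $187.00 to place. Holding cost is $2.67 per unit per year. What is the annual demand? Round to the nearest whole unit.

D ≈ 31,005 tires per year

Invert the EOQ relation Q*² = 2DS/H.
From Q* = √(2DS/H): D = Q*²H / (2S) = 2,084² × 2.67 / (2 × 187) = 31005.239.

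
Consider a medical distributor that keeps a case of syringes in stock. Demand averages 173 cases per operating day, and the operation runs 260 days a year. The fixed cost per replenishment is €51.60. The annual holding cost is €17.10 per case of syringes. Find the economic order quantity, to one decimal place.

Q* ≈ 521.0 cases

Annual demand D = 173 × 260 = 44,980.
EOQ = √(2DS / H) = √(2 × 44,980 × 51.6 / 17.1).
= √(4,641,936 / 17.1) = √271,458.2456 ≈ 521.017.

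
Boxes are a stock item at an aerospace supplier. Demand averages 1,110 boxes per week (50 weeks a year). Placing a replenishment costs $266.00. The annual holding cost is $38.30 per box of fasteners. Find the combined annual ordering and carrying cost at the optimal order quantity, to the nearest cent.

TC* ≈ $33,628.05

Annual demand D = 1,110 × 50 = 55,500.
Q* = √(2DS/H) = √(2 × 55,500 × 266 / 38.3) ≈ 878.02.
At the optimum the two cost components are equal, so total cost = 2·(Q*/2)H = Q*·H.
Minimum total = √(2DSH) = √(2 × 55,500 × 266 × 38.3) ≈ 33628.051.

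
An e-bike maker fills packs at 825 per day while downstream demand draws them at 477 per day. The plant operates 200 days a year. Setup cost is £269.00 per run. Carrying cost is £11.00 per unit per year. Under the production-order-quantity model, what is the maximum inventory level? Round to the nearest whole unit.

Annual demand D = 477 × 200 = 95,400.
Production build-up factor (1 − d/p) = 1 − 477/825 = 0.4218.
Q* = √(2DS / (H(1 − d/p))) = √(2 × 95,400 × 269 / (11 × 0.4218)).
= √(51,325,200 / 4.64) ≈ 3325.878.
Maximum inventory = Q*(1 − d/p) = 3325.878 × 0.4218 ≈ 1402.916.

I_max ≈ 1,403 packs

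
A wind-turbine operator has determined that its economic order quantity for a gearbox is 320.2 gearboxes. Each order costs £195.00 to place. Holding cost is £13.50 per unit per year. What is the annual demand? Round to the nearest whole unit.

The basic EOQ model gives Q* = √(2DS/H); rearrange for the unknown.
From Q* = √(2DS/H): D = Q*²H / (2S) = 320.2² × 13.5 / (2 × 195) = 3549.048.

D ≈ 3,549 gearboxes per year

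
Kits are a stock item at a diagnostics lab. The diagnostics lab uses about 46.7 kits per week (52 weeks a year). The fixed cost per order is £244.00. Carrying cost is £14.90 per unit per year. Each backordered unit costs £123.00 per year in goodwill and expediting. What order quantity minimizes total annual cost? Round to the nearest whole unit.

Q* ≈ 299 kits

Annual demand D = 46.7 × 52 = 2,428.4.
With planned backorders, Q* = √(2DS/H) · √((H+B)/B).
√(2DS/H) = √(2 × 2,428.4 × 244 / 14.9) = 282.018.
√((H+B)/B) = √((14.9+123)/123) = 1.0588.
Q* ≈ 298.611.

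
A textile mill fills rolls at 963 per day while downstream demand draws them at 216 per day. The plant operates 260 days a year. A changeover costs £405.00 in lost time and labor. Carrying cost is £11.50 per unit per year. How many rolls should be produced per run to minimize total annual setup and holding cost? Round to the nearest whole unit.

Annual demand D = 216 × 260 = 56,160.
Production build-up factor (1 − d/p) = 1 − 216/963 = 0.7757.
Q* = √(2DS / (H(1 − d/p))) = √(2 × 56,160 × 405 / (11.5 × 0.7757)).
= √(45,489,600 / 8.9206) ≈ 2258.187.

Q* ≈ 2,258 rolls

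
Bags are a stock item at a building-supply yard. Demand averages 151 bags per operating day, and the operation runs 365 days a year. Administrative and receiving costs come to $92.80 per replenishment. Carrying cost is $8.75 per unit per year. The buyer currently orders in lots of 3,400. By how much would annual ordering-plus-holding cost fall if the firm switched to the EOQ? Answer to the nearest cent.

Annual demand D = 151 × 365 = 55,115.
EOQ = √(2DS/H) = √(2 × 55,115 × 92.8 / 8.75) ≈ 1081.23.
Cost at Q* = (D/Q*)S + (Q*/2)H = √(2DSH) ≈ $9,460.80.
Cost at Q = 3,400: (55,115/3,400)×92.8 + (3,400/2)×8.75 = $1,504.32 + $14,875.00 = $16,379.32.
Excess = $16,379.32 − $9,460.80 = $6,918.51.

Extra cost ≈ $6,918.51 per year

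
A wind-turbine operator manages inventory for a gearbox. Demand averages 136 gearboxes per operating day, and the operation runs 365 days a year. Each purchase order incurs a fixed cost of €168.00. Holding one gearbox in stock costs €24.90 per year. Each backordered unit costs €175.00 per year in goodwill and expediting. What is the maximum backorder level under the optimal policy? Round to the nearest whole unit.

S* ≈ 109 gearboxes

Annual demand D = 136 × 365 = 49,640.
With planned backorders, Q* = √(2DS/H) · √((H+B)/B).
√(2DS/H) = √(2 × 49,640 × 168 / 24.9) = 818.438.
√((H+B)/B) = √((24.9+175)/175) = 1.0688.
Q* ≈ 874.728.
S* = Q* · H/(H+B) = 874.728 × 24.9/199.9 ≈ 108.958.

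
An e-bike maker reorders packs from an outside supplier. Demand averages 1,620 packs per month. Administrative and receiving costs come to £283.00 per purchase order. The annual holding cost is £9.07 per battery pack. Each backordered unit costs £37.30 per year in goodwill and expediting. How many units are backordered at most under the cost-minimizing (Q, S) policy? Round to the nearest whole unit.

S* ≈ 240 packs

Annual demand D = 1,620 × 12 = 19,440.
With planned backorders, Q* = √(2DS/H) · √((H+B)/B).
√(2DS/H) = √(2 × 19,440 × 283 / 9.07) = 1101.419.
√((H+B)/B) = √((9.07+37.3)/37.3) = 1.1150.
Q* ≈ 1228.052.
S* = Q* · H/(H+B) = 1228.052 × 9.07/46.37 ≈ 240.208.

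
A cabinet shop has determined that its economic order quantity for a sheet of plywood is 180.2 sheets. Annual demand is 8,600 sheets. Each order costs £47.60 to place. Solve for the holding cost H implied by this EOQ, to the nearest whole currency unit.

The basic EOQ model gives Q* = √(2DS/H); rearrange for the unknown.
From Q* = √(2DS/H): H = 2DS / Q*² = 2 × 8,600 × 47.6 / 180.2² = 25.2131.

H ≈ £25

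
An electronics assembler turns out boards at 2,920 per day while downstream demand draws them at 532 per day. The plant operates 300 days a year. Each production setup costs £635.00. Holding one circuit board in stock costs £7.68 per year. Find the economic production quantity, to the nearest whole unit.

Annual demand D = 532 × 300 = 159,600.
Production build-up factor (1 − d/p) = 1 − 532/2,920 = 0.8178.
Q* = √(2DS / (H(1 − d/p))) = √(2 × 159,600 × 635 / (7.68 × 0.8178)).
= √(202,692,000 / 6.2808) ≈ 5680.832.

Q* ≈ 5,681 boards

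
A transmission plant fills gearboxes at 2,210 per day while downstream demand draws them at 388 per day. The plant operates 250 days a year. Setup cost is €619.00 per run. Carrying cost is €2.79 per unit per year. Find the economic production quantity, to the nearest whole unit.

Q* ≈ 7,225 gearboxes

Annual demand D = 388 × 250 = 97,000.
Production build-up factor (1 − d/p) = 1 − 388/2,210 = 0.8244.
Q* = √(2DS / (H(1 − d/p))) = √(2 × 97,000 × 619 / (2.79 × 0.8244)).
= √(120,086,000 / 2.3002) ≈ 7225.469.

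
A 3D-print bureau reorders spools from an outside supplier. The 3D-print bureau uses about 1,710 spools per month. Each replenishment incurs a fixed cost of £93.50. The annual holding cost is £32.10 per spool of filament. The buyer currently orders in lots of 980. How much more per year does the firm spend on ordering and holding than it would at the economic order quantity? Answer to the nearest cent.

Extra cost ≈ £6,588.33 per year

Annual demand D = 1,710 × 12 = 20,520.
EOQ = √(2DS/H) = √(2 × 20,520 × 93.5 / 32.1) ≈ 345.75.
Cost at Q* = (D/Q*)S + (Q*/2)H = √(2DSH) ≈ £11,098.44.
Cost at Q = 980: (20,520/980)×93.5 + (980/2)×32.1 = £1,957.78 + £15,729.00 = £17,686.78.
Excess = £17,686.78 − £11,098.44 = £6,588.33.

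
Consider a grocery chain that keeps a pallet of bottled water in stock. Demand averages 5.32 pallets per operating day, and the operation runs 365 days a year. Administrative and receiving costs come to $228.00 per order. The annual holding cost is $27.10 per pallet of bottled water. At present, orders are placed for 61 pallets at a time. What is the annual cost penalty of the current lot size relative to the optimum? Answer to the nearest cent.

Annual demand D = 5.32 × 365 = 1,941.8.
EOQ = √(2DS/H) = √(2 × 1,941.8 × 228 / 27.1) ≈ 180.76.
Cost at Q* = (D/Q*)S + (Q*/2)H = √(2DSH) ≈ $4,898.57.
Cost at Q = 61: (1,941.8/61)×228 + (61/2)×27.1 = $7,257.88 + $826.55 = $8,084.43.
Excess = $8,084.43 − $4,898.57 = $3,185.86.

Extra cost ≈ $3,185.86 per year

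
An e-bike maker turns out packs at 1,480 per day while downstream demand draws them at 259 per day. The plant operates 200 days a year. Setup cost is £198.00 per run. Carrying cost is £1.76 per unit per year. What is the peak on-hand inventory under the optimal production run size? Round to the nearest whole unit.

Annual demand D = 259 × 200 = 51,800.
Production build-up factor (1 − d/p) = 1 − 259/1,480 = 0.8250.
Q* = √(2DS / (H(1 − d/p))) = √(2 × 51,800 × 198 / (1.76 × 0.8250)).
= √(20,512,800 / 1.452) ≈ 3758.626.
Maximum inventory = Q*(1 − d/p) = 3758.626 × 0.8250 ≈ 3100.867.

I_max ≈ 3,101 packs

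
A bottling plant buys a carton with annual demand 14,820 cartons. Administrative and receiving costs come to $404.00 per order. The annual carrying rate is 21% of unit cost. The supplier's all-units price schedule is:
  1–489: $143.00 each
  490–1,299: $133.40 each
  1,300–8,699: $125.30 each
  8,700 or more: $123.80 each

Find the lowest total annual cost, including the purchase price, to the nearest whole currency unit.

Holding cost per unit per year at price C is H = 0.21·C.
Candidates are each tier's EOQ (if it falls in that tier) and each price-break quantity.
Tier 1 ($143.00): EOQ = 631.5 exceeds tier's upper bound 489, so this tier is dominated.
EOQ at $133.40 = 653.8 (feasible in tier 2): TC = 14,820×$133.40 + (14,820/653.8)×404 + (653.8/2)×0.21×$133.40 = $1,995,303.44.
EOQ at $125.30 = 674.6 < 1300, so use break Q=1300: TC = 14,820×$125.30 + (14,820/1300.0)×404 + (1300.0/2)×0.21×$125.30 = $1,878,655.05.
EOQ at $123.80 = 678.7 < 8700, so use break Q=8700: TC = 14,820×$123.80 + (14,820/8700.0)×404 + (8700.0/2)×0.21×$123.80 = $1,948,495.49.
Lowest total cost among the candidates is at Q = 1300.0.

TC* ≈ $1,878,655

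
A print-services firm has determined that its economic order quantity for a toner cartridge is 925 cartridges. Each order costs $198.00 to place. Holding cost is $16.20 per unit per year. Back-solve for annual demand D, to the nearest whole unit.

D ≈ 35,003 cartridges per year

Squaring Q* = √(2DS/H) gives Q*² = 2DS/H.
From Q* = √(2DS/H): D = Q*²H / (2S) = 925² × 16.2 / (2 × 198) = 35002.841.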